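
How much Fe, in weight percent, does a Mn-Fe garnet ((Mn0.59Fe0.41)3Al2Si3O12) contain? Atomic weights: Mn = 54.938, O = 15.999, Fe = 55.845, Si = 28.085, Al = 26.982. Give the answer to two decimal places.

13.84 weight percent

M((Mn0.59Fe0.41)3Al2Si3O12) = 496.137 g/mol.
Fe contributes 1.23 × 55.845 = 68.689 g per mole.
68.689/496.137 = 0.1384 → 13.84%.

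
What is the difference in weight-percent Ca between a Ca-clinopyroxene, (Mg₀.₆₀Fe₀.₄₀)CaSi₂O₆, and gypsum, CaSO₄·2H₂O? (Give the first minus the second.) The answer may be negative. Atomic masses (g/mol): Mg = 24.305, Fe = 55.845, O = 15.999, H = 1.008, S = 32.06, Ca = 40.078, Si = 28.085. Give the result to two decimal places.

-5.79 percentage points

M((Mg₀.₆₀Fe₀.₄₀)CaSi₂O₆) = 229.163 g/mol, so wt% Ca = 40.078/229.163 × 100 = 17.49%.
M(CaSO₄·2H₂O) = 172.164 g/mol, so wt% Ca = 40.078/172.164 × 100 = 23.28%.
17.49 − 23.28 = -5.79 pp.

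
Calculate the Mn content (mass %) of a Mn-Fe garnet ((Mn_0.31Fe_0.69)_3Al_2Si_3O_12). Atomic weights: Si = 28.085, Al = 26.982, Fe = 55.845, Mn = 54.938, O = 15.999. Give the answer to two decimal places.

M((Mn_0.31Fe_0.69)_3Al_2Si_3O_12) = 496.898 g/mol.
Mn contributes 0.93 × 54.938 = 51.092 g per mole.
51.092/496.898 = 0.1028 → 10.28%.

10.28 mass %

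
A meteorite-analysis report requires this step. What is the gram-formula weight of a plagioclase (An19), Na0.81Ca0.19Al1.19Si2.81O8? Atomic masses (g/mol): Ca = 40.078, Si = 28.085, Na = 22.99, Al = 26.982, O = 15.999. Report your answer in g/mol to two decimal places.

265.26 g/mol

M = 0.81(22.99) + 0.19(40.078) + 1.19(26.982) + 2.81(28.085) + 8(15.999)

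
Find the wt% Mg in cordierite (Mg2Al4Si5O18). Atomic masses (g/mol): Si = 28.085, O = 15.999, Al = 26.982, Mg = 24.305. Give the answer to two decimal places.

8.31 weight percent

Formula mass = 2*24.305 + 4*26.982 + 5*28.085 + 18*15.999 = 584.945 g/mol, of which 48.610 g is Mg.
So Mg makes up 48.610/584.945 = 0.0831 of the mass, i.e. 8.31%.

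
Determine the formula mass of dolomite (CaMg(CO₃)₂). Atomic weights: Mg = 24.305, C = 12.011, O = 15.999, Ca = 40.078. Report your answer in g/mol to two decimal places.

Ca: 1 × 40.078 = 40.0780
Mg: 1 × 24.305 = 24.3050
C: 2 × 12.011 = 24.0220
O: 6 × 15.999 = 95.9940
Summing the contributions gives the formula mass.

184.40 g/mol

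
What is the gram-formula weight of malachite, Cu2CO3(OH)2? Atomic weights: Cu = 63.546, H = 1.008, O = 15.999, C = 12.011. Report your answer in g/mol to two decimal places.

221.11 g/mol

Cu: 2 × 63.546 = 127.0920
C: 1 × 12.011 = 12.0110
O: 5 × 15.999 = 79.9950
H: 2 × 1.008 = 2.0160
Summing the contributions gives the formula mass.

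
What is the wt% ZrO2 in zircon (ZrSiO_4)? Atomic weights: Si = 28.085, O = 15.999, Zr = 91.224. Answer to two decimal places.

M(ZrSiO_4) = 183.305 g/mol; M(ZrO2) = 123.222 g/mol.
Moles ZrO2 per formula unit = 1 Zr ÷ 1 = 1.0000.
ZrO2 fraction = (1.0000 × 123.222) / 183.305 = 123.222/183.305 = 0.6722.

67.22 wt%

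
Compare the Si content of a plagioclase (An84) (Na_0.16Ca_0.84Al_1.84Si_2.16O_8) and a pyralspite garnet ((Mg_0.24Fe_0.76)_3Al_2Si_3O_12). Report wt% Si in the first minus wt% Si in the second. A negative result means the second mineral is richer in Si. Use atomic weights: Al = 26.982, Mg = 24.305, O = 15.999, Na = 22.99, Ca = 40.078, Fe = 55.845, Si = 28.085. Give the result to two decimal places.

4.27 percentage points

M(Na_0.16Ca_0.84Al_1.84Si_2.16O_8) = 275.646 g/mol, so wt% Si = 60.664/275.646 × 100 = 22.01%.
M((Mg_0.24Fe_0.76)_3Al_2Si_3O_12) = 475.033 g/mol, so wt% Si = 84.255/475.033 × 100 = 17.74%.
22.01 − 17.74 = 4.27 pp.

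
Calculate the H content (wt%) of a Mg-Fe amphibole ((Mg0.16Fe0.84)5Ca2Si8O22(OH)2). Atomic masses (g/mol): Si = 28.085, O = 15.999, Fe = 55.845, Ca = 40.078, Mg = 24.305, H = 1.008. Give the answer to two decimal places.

Formula mass = 0.80·24.305 + 4.20·55.845 + 2·40.078 + 8·28.085 + 24·15.999 + 2·1.008 = 944.821 g/mol, of which 2.016 g is H.
So H makes up 2.016/944.821 = 0.0021 of the mass, i.e. 0.21%.

0.21 wt%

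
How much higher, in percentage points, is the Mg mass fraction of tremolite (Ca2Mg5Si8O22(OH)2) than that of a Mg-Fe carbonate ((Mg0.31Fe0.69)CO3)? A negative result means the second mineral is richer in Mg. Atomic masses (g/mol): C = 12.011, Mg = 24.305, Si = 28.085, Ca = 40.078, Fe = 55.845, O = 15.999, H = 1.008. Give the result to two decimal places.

7.86 percentage points

First mineral: 121.525 g Mg in 812.353 g formula = 14.96 wt% Mg.
Second mineral: 7.535 g Mg in 106.076 g formula = 7.10 wt% Mg.
14.96% − 7.10% gives a difference of 7.86 percentage points.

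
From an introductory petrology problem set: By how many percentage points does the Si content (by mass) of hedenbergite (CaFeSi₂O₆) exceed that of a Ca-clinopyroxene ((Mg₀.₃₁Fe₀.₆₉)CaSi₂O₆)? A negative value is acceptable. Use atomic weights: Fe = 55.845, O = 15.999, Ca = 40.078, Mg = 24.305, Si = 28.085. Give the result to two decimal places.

M(CaFeSi₂O₆) = 248.087 g/mol, so wt% Si = 56.170/248.087 × 100 = 22.64%.
M((Mg₀.₃₁Fe₀.₆₉)CaSi₂O₆) = 238.310 g/mol, so wt% Si = 56.170/238.310 × 100 = 23.57%.
22.64 − 23.57 = -0.93 pp.

-0.93 percentage points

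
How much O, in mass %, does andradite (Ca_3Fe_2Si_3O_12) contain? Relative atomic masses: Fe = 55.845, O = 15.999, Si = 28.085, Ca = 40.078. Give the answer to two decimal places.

37.78 mass %

Formula mass = 3*40.078 + 2*55.845 + 3*28.085 + 12*15.999 = 508.167 g/mol, of which 191.988 g is O.
So O makes up 191.988/508.167 = 0.3778 of the mass, i.e. 37.78%.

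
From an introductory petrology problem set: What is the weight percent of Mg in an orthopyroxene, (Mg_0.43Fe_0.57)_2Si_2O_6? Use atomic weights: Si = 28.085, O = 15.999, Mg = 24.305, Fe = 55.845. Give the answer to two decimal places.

8.83 wt%

Molar mass of (Mg_0.43Fe_0.57)_2Si_2O_6: 0.86·24.305 + 1.14·55.845 + 2·28.085 + 6·15.999 = 236.730 g/mol.
Mass of Mg per formula unit: 0.86 × 24.305 = 20.902 g.
Weight fraction Mg = 20.902 / 236.730 = 0.0883.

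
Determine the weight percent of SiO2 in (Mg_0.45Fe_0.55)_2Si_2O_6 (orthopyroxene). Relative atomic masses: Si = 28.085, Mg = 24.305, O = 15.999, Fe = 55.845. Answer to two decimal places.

M((Mg_0.45Fe_0.55)_2Si_2O_6) = 235.468 g/mol; M(SiO2) = 60.083 g/mol.
Moles SiO2 per formula unit = 2 Si ÷ 1 = 2.0000.
SiO2 fraction = (2.0000 × 60.083) / 235.468 = 120.166/235.468 = 0.5103.

51.03 wt%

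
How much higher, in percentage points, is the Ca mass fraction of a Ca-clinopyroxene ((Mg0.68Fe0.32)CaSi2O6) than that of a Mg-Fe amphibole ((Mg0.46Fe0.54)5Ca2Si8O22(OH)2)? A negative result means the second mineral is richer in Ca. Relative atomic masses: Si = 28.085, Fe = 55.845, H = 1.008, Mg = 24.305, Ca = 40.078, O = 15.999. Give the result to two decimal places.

8.75 percentage points

Ca in (Mg0.68Fe0.32)CaSi2O6: molar mass 226.640 g/mol; 1×40.078 = 40.078 g → 17.68 wt%.
Ca in (Mg0.46Fe0.54)5Ca2Si8O22(OH)2: molar mass 897.511 g/mol; 2×40.078 = 80.156 g → 8.93 wt%.
Difference = 17.68 − 8.93 = 8.75 percentage points.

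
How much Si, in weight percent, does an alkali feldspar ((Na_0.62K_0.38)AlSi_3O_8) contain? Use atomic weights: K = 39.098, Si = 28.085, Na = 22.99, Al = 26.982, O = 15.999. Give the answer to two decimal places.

Molar mass of (Na_0.62K_0.38)AlSi_3O_8: 0.62·22.99 + 0.38·39.098 + 1·26.982 + 3·28.085 + 8·15.999 = 268.340 g/mol.
Mass of Si per formula unit: 3 × 28.085 = 84.255 g.
Weight fraction Si = 84.255 / 268.340 = 0.3140.

31.40 weight percent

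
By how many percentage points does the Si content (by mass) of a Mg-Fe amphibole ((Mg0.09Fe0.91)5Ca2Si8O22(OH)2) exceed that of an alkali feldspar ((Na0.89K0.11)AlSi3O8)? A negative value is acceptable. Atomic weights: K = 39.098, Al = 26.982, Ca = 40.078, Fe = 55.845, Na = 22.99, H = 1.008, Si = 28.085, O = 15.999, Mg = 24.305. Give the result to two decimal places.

-8.41 percentage points

M((Mg0.09Fe0.91)5Ca2Si8O22(OH)2) = 955.860 g/mol, so wt% Si = 224.680/955.860 × 100 = 23.51%.
M((Na0.89K0.11)AlSi3O8) = 263.991 g/mol, so wt% Si = 84.255/263.991 × 100 = 31.92%.
23.51 − 31.92 = -8.41 pp.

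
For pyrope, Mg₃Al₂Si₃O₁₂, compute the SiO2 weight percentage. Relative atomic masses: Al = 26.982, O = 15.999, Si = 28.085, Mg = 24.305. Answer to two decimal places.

44.71 wt%

Formula mass = 403.122 g/mol.
3 Si → 3.0000 mol SiO2 per formula unit; M(SiO2) = 60.083, so SiO2 mass = 180.249 g.
180.249/403.122 × 100 = 44.71 wt%.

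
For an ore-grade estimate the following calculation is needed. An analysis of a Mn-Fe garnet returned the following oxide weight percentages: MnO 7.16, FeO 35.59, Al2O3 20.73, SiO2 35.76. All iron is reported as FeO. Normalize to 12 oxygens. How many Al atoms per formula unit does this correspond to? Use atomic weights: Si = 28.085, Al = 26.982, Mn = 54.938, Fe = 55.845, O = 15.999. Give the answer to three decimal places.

2.036 Al apfu

MnO: 7.16/70.937 = 0.10093 mol → 0.10093 mol Mn, 0.10093 mol O.
FeO: 35.59/71.844 = 0.49538 mol → 0.49538 mol Fe, 0.49538 mol O.
Al2O3: 20.73/101.961 = 0.20331 mol → 0.40662 mol Al, 0.60993 mol O.
SiO2: 35.76/60.083 = 0.59518 mol → 0.59518 mol Si, 1.19036 mol O.
Total oxygen = 2.39660 mol. Normalization factor = 12/2.39660 = 5.00709.
Al per 12 O = 0.40662 × 5.00709 = 2.036.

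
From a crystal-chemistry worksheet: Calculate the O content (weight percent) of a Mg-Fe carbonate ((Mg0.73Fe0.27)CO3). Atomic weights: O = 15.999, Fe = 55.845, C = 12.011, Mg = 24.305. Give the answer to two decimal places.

Formula mass = 0.73·24.305 + 0.27·55.845 + 1·12.011 + 3·15.999 = 92.829 g/mol, of which 47.997 g is O.
So O makes up 47.997/92.829 = 0.5170 of the mass, i.e. 51.70%.

51.70 weight percent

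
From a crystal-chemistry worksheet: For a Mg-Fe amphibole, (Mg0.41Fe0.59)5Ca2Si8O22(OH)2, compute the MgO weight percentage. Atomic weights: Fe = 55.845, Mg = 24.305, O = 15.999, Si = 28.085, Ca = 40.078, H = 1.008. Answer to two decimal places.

9.13 wt%

Molar mass of (Mg0.41Fe0.59)5Ca2Si8O22(OH)2 = 2.05×24.305 + 2.95×55.845 + 2×40.078 + 8×28.085 + 24×15.999 + 2×1.008 = 905.396 g/mol.
Each formula unit contains 2.05 Mg, equivalent to 2.05/1 = 2.0500 mol MgO.
M(MgO) = 1×24.305 + 1×15.999 = 40.304 g/mol.
Mass of MgO per formula unit = 2.0500 × 40.304 = 82.623 g.
MgO wt% = 82.623 / 905.396 × 100 = 9.13%.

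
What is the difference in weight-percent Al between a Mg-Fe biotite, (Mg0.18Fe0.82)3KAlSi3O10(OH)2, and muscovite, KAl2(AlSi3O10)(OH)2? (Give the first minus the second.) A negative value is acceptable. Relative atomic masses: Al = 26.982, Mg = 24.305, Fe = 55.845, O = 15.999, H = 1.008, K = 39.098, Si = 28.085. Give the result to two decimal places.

Al in (Mg0.18Fe0.82)3KAlSi3O10(OH)2: molar mass 494.842 g/mol; 1×26.982 = 26.982 g → 5.45 wt%.
Al in KAl2(AlSi3O10)(OH)2: molar mass 398.303 g/mol; 3×26.982 = 80.946 g → 20.32 wt%.
Difference = 5.45 − 20.32 = -14.87 percentage points.

-14.87 percentage points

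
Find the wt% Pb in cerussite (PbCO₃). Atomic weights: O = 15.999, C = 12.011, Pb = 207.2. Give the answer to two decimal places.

M(PbCO₃) = 267.208 g/mol.
Pb contributes 1 × 207.2 = 207.200 g per mole.
207.200/267.208 = 0.7754 → 77.54%.

77.54 weight percent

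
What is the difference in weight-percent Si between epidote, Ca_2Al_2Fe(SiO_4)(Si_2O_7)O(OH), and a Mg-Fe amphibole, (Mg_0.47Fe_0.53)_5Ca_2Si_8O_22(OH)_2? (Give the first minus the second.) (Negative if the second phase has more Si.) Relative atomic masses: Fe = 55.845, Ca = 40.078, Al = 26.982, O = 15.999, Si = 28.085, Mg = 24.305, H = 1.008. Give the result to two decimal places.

-7.64 percentage points

M(Ca_2Al_2Fe(SiO_4)(Si_2O_7)O(OH)) = 483.215 g/mol, so wt% Si = 84.255/483.215 × 100 = 17.44%.
M((Mg_0.47Fe_0.53)_5Ca_2Si_8O_22(OH)_2) = 895.934 g/mol, so wt% Si = 224.680/895.934 × 100 = 25.08%.
17.44 − 25.08 = -7.64 pp.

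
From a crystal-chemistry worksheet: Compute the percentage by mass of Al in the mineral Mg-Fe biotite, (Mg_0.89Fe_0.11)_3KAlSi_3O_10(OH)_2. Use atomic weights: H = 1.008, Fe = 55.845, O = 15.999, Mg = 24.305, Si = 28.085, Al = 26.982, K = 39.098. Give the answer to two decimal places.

6.31 mass %

Formula mass = 2.67*24.305 + 0.33*55.845 + 1*39.098 + 1*26.982 + 3*28.085 + 12*15.999 + 2*1.008 = 427.662 g/mol, of which 26.982 g is Al.
So Al makes up 26.982/427.662 = 0.0631 of the mass, i.e. 6.31%.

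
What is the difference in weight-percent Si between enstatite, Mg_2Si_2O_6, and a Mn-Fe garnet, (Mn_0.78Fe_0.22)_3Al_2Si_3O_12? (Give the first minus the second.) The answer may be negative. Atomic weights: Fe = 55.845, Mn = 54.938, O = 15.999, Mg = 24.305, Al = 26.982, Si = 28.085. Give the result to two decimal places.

10.98 percentage points

M(Mg_2Si_2O_6) = 200.774 g/mol, so wt% Si = 56.170/200.774 × 100 = 27.98%.
M((Mn_0.78Fe_0.22)_3Al_2Si_3O_12) = 495.620 g/mol, so wt% Si = 84.255/495.620 × 100 = 17.00%.
27.98 − 17.00 = 10.98 pp.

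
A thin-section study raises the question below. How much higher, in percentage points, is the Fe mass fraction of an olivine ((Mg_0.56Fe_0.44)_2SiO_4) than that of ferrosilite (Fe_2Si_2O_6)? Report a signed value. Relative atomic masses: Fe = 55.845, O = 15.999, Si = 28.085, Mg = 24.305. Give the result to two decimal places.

First mineral: 49.144 g Fe in 168.446 g formula = 29.17 wt% Fe.
Second mineral: 111.690 g Fe in 263.854 g formula = 42.33 wt% Fe.
29.17% − 42.33% gives a difference of -13.16 percentage points.

-13.16 percentage points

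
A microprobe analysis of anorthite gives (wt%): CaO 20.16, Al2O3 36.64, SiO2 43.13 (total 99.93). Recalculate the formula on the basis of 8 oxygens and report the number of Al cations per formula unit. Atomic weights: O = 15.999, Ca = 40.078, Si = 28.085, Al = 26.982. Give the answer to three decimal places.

CaO: 20.16/56.077 = 0.35951 mol → 0.35951 mol Ca, 0.35951 mol O.
Al2O3: 36.64/101.961 = 0.35935 mol → 0.71870 mol Al, 1.07805 mol O.
SiO2: 43.13/60.083 = 0.71784 mol → 0.71784 mol Si, 1.43568 mol O.
Total oxygen = 2.87324 mol. Normalization factor = 8/2.87324 = 2.78431.
Al per 8 O = 0.71870 × 2.78431 = 2.001.

2.001 Al apfu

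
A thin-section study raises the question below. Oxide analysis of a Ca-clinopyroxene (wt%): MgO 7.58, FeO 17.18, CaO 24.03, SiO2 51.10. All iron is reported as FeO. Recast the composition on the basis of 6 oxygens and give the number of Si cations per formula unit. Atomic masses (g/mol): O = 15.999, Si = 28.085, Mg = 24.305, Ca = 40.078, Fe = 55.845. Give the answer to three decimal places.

MgO: 7.58/40.304 = 0.18807 mol → 0.18807 mol Mg, 0.18807 mol O.
FeO: 17.18/71.844 = 0.23913 mol → 0.23913 mol Fe, 0.23913 mol O.
CaO: 24.03/56.077 = 0.42852 mol → 0.42852 mol Ca, 0.42852 mol O.
SiO2: 51.10/60.083 = 0.85049 mol → 0.85049 mol Si, 1.70098 mol O.
Total oxygen = 2.55670 mol. Normalization factor = 6/2.55670 = 2.34678.
Si per 6 O = 0.85049 × 2.34678 = 1.996.

1.996 Si apfu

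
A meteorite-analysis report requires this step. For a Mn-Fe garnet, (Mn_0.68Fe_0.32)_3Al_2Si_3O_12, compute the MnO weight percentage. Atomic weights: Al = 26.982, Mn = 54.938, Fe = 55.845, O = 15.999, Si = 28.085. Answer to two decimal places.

29.18 wt%

Formula mass = 495.892 g/mol.
2.04 Mn → 2.0400 mol MnO per formula unit; M(MnO) = 70.937, so MnO mass = 144.711 g.
144.711/495.892 × 100 = 29.18 wt%.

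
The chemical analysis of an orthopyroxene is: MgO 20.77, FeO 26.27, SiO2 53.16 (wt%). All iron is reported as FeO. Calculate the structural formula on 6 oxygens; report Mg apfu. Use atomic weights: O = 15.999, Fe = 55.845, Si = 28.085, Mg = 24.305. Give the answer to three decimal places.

MgO (M=40.304): mol = 0.51533; Mg = 0.51533, O = 0.51533.
FeO (M=71.844): mol = 0.36565; Fe = 0.36565, O = 0.36565.
SiO2 (M=60.083): mol = 0.88478; Si = 0.88478, O = 1.76956.
ΣO = 2.65054; factor = 6/ΣO = 2.26369.
Mg apfu = 0.51533 × 2.26369 = 1.167.

1.167 Mg apfu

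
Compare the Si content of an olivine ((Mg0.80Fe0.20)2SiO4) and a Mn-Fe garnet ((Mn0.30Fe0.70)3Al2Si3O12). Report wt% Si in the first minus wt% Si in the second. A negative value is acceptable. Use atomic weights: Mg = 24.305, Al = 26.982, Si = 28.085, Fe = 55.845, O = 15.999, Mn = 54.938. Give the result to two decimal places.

First mineral: 28.085 g Si in 153.307 g formula = 18.32 wt% Si.
Second mineral: 84.255 g Si in 496.926 g formula = 16.96 wt% Si.
18.32% − 16.96% gives a difference of 1.36 percentage points.

1.36 percentage points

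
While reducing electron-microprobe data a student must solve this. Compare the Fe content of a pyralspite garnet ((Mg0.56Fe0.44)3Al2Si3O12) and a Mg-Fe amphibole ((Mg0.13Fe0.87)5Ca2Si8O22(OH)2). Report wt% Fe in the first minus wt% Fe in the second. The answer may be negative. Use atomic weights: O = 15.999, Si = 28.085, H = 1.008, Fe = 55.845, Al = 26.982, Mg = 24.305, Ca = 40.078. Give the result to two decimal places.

First mineral: 73.715 g Fe in 444.755 g formula = 16.57 wt% Fe.
Second mineral: 242.926 g Fe in 949.552 g formula = 25.58 wt% Fe.
16.57% − 25.58% gives a difference of -9.01 percentage points.

-9.01 percentage points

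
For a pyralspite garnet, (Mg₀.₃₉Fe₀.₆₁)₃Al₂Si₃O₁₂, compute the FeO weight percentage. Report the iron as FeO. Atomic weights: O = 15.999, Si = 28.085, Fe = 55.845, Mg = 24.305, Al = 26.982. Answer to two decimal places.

28.53 wt%

M((Mg₀.₃₉Fe₀.₆₁)₃Al₂Si₃O₁₂) = 460.840 g/mol; M(FeO) = 71.844 g/mol.
Moles FeO per formula unit = 1.83 Fe ÷ 1 = 1.8300.
FeO fraction = (1.8300 × 71.844) / 460.840 = 131.475/460.840 = 0.2853.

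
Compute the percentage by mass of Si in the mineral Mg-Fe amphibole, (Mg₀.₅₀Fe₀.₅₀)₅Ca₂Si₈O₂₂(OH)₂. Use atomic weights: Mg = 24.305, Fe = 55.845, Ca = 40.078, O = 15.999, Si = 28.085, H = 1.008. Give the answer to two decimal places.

25.21 weight percent

Formula mass = 2.50×24.305 + 2.50×55.845 + 2×40.078 + 8×28.085 + 24×15.999 + 2×1.008 = 891.203 g/mol, of which 224.680 g is Si.
So Si makes up 224.680/891.203 = 0.2521 of the mass, i.e. 25.21%.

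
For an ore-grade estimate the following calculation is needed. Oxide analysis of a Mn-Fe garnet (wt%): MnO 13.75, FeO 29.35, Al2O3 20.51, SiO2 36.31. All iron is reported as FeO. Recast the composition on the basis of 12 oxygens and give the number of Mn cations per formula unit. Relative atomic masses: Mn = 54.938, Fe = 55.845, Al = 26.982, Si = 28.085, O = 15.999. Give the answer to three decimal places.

MnO: 13.75/70.937 = 0.19383 mol → 0.19383 mol Mn, 0.19383 mol O.
FeO: 29.35/71.844 = 0.40852 mol → 0.40852 mol Fe, 0.40852 mol O.
Al2O3: 20.51/101.961 = 0.20116 mol → 0.40232 mol Al, 0.60348 mol O.
SiO2: 36.31/60.083 = 0.60433 mol → 0.60433 mol Si, 1.20866 mol O.
Total oxygen = 2.41449 mol. Normalization factor = 12/2.41449 = 4.96999.
Mn per 12 O = 0.19383 × 4.96999 = 0.963.

0.963 Mn apfu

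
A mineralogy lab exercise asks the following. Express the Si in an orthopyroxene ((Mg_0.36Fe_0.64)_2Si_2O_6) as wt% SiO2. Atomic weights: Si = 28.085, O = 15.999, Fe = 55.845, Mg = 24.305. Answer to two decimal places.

Molar mass of (Mg_0.36Fe_0.64)_2Si_2O_6 = 0.72*24.305 + 1.28*55.845 + 2*28.085 + 6*15.999 = 241.145 g/mol.
Each formula unit contains 2 Si, equivalent to 2/1 = 2.0000 mol SiO2.
M(SiO2) = 1×28.085 + 2×15.999 = 60.083 g/mol.
Mass of SiO2 per formula unit = 2.0000 × 60.083 = 120.166 g.
SiO2 wt% = 120.166 / 241.145 × 100 = 49.83%.

49.83 wt%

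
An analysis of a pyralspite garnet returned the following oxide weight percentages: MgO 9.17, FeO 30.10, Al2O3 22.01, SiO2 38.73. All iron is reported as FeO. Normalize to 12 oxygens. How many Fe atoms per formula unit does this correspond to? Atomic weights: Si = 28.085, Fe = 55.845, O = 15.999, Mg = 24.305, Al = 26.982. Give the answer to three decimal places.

MgO: 9.17/40.304 = 0.22752 mol → 0.22752 mol Mg, 0.22752 mol O.
FeO: 30.10/71.844 = 0.41896 mol → 0.41896 mol Fe, 0.41896 mol O.
Al2O3: 22.01/101.961 = 0.21587 mol → 0.43174 mol Al, 0.64761 mol O.
SiO2: 38.73/60.083 = 0.64461 mol → 0.64461 mol Si, 1.28922 mol O.
Total oxygen = 2.58331 mol. Normalization factor = 12/2.58331 = 4.64520.
Fe per 12 O = 0.41896 × 4.64520 = 1.946.

1.946 Fe apfu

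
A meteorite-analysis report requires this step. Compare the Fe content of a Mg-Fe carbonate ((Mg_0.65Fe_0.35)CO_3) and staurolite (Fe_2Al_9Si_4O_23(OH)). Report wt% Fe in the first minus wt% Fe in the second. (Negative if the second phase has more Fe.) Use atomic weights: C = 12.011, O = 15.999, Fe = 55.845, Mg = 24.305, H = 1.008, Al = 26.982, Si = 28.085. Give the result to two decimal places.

M((Mg_0.65Fe_0.35)CO_3) = 95.352 g/mol, so wt% Fe = 19.546/95.352 × 100 = 20.50%.
M(Fe_2Al_9Si_4O_23(OH)) = 851.852 g/mol, so wt% Fe = 111.690/851.852 × 100 = 13.11%.
20.50 − 13.11 = 7.39 pp.

7.39 percentage points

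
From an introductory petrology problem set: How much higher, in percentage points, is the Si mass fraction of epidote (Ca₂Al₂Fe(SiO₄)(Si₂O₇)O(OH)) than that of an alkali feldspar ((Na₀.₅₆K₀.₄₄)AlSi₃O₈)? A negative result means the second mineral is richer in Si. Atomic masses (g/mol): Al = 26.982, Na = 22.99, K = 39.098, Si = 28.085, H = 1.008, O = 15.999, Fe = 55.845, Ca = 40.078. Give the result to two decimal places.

-13.85 percentage points

Si in Ca₂Al₂Fe(SiO₄)(Si₂O₇)O(OH): molar mass 483.215 g/mol; 3×28.085 = 84.255 g → 17.44 wt%.
Si in (Na₀.₅₆K₀.₄₄)AlSi₃O₈: molar mass 269.307 g/mol; 3×28.085 = 84.255 g → 31.29 wt%.
Difference = 17.44 − 31.29 = -13.85 percentage points.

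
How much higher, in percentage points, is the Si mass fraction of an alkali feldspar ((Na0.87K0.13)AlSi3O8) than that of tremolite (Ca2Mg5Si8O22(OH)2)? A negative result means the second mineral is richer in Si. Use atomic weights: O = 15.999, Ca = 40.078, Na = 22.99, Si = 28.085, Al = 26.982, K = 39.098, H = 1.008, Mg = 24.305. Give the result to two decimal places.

4.22 percentage points

First mineral: 84.255 g Si in 264.313 g formula = 31.88 wt% Si.
Second mineral: 224.680 g Si in 812.353 g formula = 27.66 wt% Si.
31.88% − 27.66% gives a difference of 4.22 percentage points.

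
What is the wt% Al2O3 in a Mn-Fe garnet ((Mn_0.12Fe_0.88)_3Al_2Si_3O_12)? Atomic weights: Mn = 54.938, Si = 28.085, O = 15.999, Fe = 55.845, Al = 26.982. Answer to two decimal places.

20.50 wt%

Molar mass of (Mn_0.12Fe_0.88)_3Al_2Si_3O_12 = 0.36*54.938 + 2.64*55.845 + 2*26.982 + 3*28.085 + 12*15.999 = 497.415 g/mol.
Each formula unit contains 2 Al, equivalent to 2/2 = 1.0000 mol Al2O3.
M(Al2O3) = 2×26.982 + 3×15.999 = 101.961 g/mol.
Mass of Al2O3 per formula unit = 1.0000 × 101.961 = 101.961 g.
Al2O3 wt% = 101.961 / 497.415 × 100 = 20.50%.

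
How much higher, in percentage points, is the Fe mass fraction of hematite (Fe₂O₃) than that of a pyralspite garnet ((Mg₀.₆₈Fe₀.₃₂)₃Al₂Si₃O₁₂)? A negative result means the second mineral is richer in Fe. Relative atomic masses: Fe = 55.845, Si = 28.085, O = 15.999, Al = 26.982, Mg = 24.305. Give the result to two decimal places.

57.57 percentage points

First mineral: 111.690 g Fe in 159.687 g formula = 69.94 wt% Fe.
Second mineral: 53.611 g Fe in 433.400 g formula = 12.37 wt% Fe.
69.94% − 12.37% gives a difference of 57.57 percentage points.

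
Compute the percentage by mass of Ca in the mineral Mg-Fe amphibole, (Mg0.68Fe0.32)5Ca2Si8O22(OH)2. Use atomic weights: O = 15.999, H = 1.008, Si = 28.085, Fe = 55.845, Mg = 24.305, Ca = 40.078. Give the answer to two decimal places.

M((Mg0.68Fe0.32)5Ca2Si8O22(OH)2) = 862.817 g/mol.
Ca contributes 2 × 40.078 = 80.156 g per mole.
80.156/862.817 = 0.0929 → 9.29%.

9.29 weight percent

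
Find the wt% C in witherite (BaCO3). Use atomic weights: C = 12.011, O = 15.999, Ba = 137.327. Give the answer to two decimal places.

Formula mass = 1×137.327 + 1×12.011 + 3×15.999 = 197.335 g/mol, of which 12.011 g is C.
So C makes up 12.011/197.335 = 0.0609 of the mass, i.e. 6.09%.

6.09 wt%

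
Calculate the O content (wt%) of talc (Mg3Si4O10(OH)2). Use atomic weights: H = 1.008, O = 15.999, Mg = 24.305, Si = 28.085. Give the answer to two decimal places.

50.62 wt%

Molar mass of Mg3Si4O10(OH)2: 3×24.305 + 4×28.085 + 12×15.999 + 2×1.008 = 379.259 g/mol.
Mass of O per formula unit: 12 × 15.999 = 191.988 g.
Weight fraction O = 191.988 / 379.259 = 0.5062.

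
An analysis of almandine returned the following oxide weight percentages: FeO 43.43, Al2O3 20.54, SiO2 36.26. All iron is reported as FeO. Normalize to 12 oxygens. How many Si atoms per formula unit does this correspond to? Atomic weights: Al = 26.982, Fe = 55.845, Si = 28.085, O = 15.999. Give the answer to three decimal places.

43.43 wt% FeO ÷ 71.844 g/mol = 0.60450 mol, giving 0.60450 Fe and 0.60450 O.
20.54 wt% Al2O3 ÷ 101.961 g/mol = 0.20145 mol, giving 0.40290 Al and 0.60435 O.
36.26 wt% SiO2 ÷ 60.083 g/mol = 0.60350 mol, giving 0.60350 Si and 1.20700 O.
Oxygen sums to 2.41585; scaling by 12/2.41585 = 4.96720 puts the formula on 12 O.
Si: 0.60350 × 4.96720 = 2.998 atoms per formula unit.

2.998 Si apfu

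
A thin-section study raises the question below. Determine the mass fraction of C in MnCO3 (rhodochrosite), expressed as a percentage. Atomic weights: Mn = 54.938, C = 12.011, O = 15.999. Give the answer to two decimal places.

Formula mass = 1*54.938 + 1*12.011 + 3*15.999 = 114.946 g/mol, of which 12.011 g is C.
So C makes up 12.011/114.946 = 0.1045 of the mass, i.e. 10.45%.

10.45 wt%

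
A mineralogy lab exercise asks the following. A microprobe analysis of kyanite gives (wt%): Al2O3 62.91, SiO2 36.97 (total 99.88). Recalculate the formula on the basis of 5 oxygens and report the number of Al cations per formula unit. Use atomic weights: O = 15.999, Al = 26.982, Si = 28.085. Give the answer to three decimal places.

2.002 Al apfu

62.91 wt% Al2O3 ÷ 101.961 g/mol = 0.61700 mol, giving 1.23400 Al and 1.85100 O.
36.97 wt% SiO2 ÷ 60.083 g/mol = 0.61532 mol, giving 0.61532 Si and 1.23064 O.
Oxygen sums to 3.08164; scaling by 5/3.08164 = 1.62251 puts the formula on 5 O.
Al: 1.23400 × 1.62251 = 2.002 atoms per formula unit.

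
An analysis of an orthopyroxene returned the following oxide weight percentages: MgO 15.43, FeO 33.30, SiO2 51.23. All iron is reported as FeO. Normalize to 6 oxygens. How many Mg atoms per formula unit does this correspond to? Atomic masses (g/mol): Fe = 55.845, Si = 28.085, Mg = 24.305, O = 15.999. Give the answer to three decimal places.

0.900 Mg apfu

MgO: 15.43/40.304 = 0.38284 mol → 0.38284 mol Mg, 0.38284 mol O.
FeO: 33.30/71.844 = 0.46350 mol → 0.46350 mol Fe, 0.46350 mol O.
SiO2: 51.23/60.083 = 0.85265 mol → 0.85265 mol Si, 1.70530 mol O.
Total oxygen = 2.55164 mol. Normalization factor = 6/2.55164 = 2.35143.
Mg per 6 O = 0.38284 × 2.35143 = 0.900.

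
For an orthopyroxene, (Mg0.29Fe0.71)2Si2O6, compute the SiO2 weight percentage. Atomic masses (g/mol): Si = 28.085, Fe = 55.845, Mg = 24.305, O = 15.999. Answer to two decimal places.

48.94 wt%

Formula mass = 245.561 g/mol.
2 Si → 2.0000 mol SiO2 per formula unit; M(SiO2) = 60.083, so SiO2 mass = 120.166 g.
120.166/245.561 × 100 = 48.94 wt%.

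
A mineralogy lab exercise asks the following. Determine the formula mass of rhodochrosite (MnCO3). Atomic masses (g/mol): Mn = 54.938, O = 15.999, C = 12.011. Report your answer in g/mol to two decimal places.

114.95 g/mol

Mn: 1 × 54.938 = 54.9380
C: 1 × 12.011 = 12.0110
O: 3 × 15.999 = 47.9970
Summing the contributions gives the formula mass.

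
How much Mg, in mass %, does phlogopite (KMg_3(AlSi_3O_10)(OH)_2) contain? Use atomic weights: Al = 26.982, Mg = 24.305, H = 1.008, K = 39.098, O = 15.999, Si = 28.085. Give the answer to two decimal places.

17.47 mass %

Molar mass of KMg_3(AlSi_3O_10)(OH)_2: 1*39.098 + 3*24.305 + 1*26.982 + 3*28.085 + 12*15.999 + 2*1.008 = 417.254 g/mol.
Mass of Mg per formula unit: 3 × 24.305 = 72.915 g.
Weight fraction Mg = 72.915 / 417.254 = 0.1747.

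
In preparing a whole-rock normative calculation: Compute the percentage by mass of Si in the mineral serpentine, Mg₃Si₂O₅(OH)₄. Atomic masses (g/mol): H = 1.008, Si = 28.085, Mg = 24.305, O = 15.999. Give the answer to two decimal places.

20.27 wt%

Formula mass = 3·24.305 + 2·28.085 + 9·15.999 + 4·1.008 = 277.108 g/mol, of which 56.170 g is Si.
So Si makes up 56.170/277.108 = 0.2027 of the mass, i.e. 20.27%.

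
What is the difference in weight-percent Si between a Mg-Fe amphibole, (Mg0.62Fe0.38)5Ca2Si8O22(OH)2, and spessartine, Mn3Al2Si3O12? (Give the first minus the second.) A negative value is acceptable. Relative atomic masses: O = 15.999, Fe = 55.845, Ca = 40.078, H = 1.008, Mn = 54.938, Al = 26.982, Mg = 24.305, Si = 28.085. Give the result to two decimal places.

First mineral: 224.680 g Si in 872.279 g formula = 25.76 wt% Si.
Second mineral: 84.255 g Si in 495.021 g formula = 17.02 wt% Si.
25.76% − 17.02% gives a difference of 8.74 percentage points.

8.74 percentage points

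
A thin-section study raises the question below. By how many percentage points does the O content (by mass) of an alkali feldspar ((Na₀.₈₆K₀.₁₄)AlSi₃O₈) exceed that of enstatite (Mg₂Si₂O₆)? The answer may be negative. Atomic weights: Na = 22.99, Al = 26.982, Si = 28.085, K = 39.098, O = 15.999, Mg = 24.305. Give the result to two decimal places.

0.58 percentage points

O in (Na₀.₈₆K₀.₁₄)AlSi₃O₈: molar mass 264.474 g/mol; 8×15.999 = 127.992 g → 48.39 wt%.
O in Mg₂Si₂O₆: molar mass 200.774 g/mol; 6×15.999 = 95.994 g → 47.81 wt%.
Difference = 48.39 − 47.81 = 0.58 percentage points.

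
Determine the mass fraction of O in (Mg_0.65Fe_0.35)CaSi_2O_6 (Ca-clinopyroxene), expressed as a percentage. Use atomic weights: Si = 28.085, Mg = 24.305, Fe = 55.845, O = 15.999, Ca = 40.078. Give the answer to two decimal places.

Formula mass = 0.65*24.305 + 0.35*55.845 + 1*40.078 + 2*28.085 + 6*15.999 = 227.586 g/mol, of which 95.994 g is O.
So O makes up 95.994/227.586 = 0.4218 of the mass, i.e. 42.18%.

42.18 wt%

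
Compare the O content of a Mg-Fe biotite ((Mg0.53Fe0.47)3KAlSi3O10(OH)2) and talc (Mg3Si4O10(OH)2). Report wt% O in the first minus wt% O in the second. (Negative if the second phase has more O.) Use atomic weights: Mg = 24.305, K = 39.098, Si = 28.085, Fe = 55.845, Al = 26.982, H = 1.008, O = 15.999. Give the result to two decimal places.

-9.04 percentage points

M((Mg0.53Fe0.47)3KAlSi3O10(OH)2) = 461.725 g/mol, so wt% O = 191.988/461.725 × 100 = 41.58%.
M(Mg3Si4O10(OH)2) = 379.259 g/mol, so wt% O = 191.988/379.259 × 100 = 50.62%.
41.58 − 50.62 = -9.04 pp.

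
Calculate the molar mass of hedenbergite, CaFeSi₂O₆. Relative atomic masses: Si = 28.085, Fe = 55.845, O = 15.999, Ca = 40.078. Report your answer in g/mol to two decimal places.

M = 1(40.078) + 1(55.845) + 2(28.085) + 6(15.999)

248.09 g/mol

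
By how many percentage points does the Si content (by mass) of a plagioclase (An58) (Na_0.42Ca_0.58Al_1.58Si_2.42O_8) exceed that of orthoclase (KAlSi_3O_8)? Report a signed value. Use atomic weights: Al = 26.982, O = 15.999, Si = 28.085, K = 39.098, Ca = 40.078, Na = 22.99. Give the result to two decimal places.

First mineral: 67.966 g Si in 271.490 g formula = 25.03 wt% Si.
Second mineral: 84.255 g Si in 278.327 g formula = 30.27 wt% Si.
25.03% − 30.27% gives a difference of -5.24 percentage points.

-5.24 percentage points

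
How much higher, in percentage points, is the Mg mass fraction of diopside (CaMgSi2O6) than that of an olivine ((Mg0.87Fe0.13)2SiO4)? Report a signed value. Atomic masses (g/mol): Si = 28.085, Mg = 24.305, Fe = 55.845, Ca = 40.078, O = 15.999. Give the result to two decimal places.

M(CaMgSi2O6) = 216.547 g/mol, so wt% Mg = 24.305/216.547 × 100 = 11.22%.
M((Mg0.87Fe0.13)2SiO4) = 148.891 g/mol, so wt% Mg = 42.291/148.891 × 100 = 28.40%.
11.22 − 28.40 = -17.18 pp.

-17.18 percentage points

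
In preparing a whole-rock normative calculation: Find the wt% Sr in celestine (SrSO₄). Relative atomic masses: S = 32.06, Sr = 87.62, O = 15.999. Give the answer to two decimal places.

47.70 wt%

Formula mass = 1*87.62 + 1*32.06 + 4*15.999 = 183.676 g/mol, of which 87.620 g is Sr.
So Sr makes up 87.620/183.676 = 0.4770 of the mass, i.e. 47.70%.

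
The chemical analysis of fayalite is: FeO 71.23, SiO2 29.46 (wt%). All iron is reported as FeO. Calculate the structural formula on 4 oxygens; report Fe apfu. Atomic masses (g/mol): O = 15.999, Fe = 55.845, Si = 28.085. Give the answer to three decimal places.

FeO: 71.23/71.844 = 0.99145 mol → 0.99145 mol Fe, 0.99145 mol O.
SiO2: 29.46/60.083 = 0.49032 mol → 0.49032 mol Si, 0.98064 mol O.
Total oxygen = 1.97209 mol. Normalization factor = 4/1.97209 = 2.02830.
Fe per 4 O = 0.99145 × 2.02830 = 2.011.

2.011 Fe apfu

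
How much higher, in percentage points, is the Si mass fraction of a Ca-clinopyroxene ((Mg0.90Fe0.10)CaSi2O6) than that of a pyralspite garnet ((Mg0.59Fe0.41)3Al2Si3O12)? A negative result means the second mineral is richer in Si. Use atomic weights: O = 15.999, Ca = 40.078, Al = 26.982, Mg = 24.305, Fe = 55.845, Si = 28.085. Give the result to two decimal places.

First mineral: 56.170 g Si in 219.701 g formula = 25.57 wt% Si.
Second mineral: 84.255 g Si in 441.916 g formula = 19.07 wt% Si.
25.57% − 19.07% gives a difference of 6.50 percentage points.

6.50 percentage points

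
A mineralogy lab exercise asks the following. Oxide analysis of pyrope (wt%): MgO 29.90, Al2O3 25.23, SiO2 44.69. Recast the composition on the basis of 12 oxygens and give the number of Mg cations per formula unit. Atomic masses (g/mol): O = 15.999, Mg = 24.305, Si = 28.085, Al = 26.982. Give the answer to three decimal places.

2.996 Mg apfu

MgO: 29.90/40.304 = 0.74186 mol → 0.74186 mol Mg, 0.74186 mol O.
Al2O3: 25.23/101.961 = 0.24745 mol → 0.49490 mol Al, 0.74235 mol O.
SiO2: 44.69/60.083 = 0.74380 mol → 0.74380 mol Si, 1.48760 mol O.
Total oxygen = 2.97181 mol. Normalization factor = 12/2.97181 = 4.03794.
Mg per 12 O = 0.74186 × 4.03794 = 2.996.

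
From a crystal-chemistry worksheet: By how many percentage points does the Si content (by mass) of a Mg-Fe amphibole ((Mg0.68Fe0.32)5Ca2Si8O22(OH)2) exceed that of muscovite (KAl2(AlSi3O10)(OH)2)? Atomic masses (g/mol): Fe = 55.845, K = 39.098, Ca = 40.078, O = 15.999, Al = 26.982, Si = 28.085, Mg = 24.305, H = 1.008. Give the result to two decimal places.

Si in (Mg0.68Fe0.32)5Ca2Si8O22(OH)2: molar mass 862.817 g/mol; 8×28.085 = 224.680 g → 26.04 wt%.
Si in KAl2(AlSi3O10)(OH)2: molar mass 398.303 g/mol; 3×28.085 = 84.255 g → 21.15 wt%.
Difference = 26.04 − 21.15 = 4.89 percentage points.

4.89 percentage points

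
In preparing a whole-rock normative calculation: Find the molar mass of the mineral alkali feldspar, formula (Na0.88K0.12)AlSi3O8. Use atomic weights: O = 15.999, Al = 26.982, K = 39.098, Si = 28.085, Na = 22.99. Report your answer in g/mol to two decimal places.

Na: 0.88 × 22.99 = 20.2312
K: 0.12 × 39.098 = 4.6918
Al: 1 × 26.982 = 26.9820
Si: 3 × 28.085 = 84.2550
O: 8 × 15.999 = 127.9920
Summing the contributions gives the formula mass.

264.15 g/mol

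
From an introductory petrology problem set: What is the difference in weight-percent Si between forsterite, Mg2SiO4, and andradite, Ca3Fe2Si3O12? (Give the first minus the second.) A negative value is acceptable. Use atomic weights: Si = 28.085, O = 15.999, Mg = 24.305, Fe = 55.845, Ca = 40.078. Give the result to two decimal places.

Si in Mg2SiO4: molar mass 140.691 g/mol; 1×28.085 = 28.085 g → 19.96 wt%.
Si in Ca3Fe2Si3O12: molar mass 508.167 g/mol; 3×28.085 = 84.255 g → 16.58 wt%.
Difference = 19.96 − 16.58 = 3.38 percentage points.

3.38 percentage points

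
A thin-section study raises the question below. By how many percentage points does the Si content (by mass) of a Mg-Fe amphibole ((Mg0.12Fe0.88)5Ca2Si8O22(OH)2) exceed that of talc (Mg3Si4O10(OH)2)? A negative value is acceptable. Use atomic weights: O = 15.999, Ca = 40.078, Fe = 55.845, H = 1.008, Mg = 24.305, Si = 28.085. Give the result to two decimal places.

-6.00 percentage points

M((Mg0.12Fe0.88)5Ca2Si8O22(OH)2) = 951.129 g/mol, so wt% Si = 224.680/951.129 × 100 = 23.62%.
M(Mg3Si4O10(OH)2) = 379.259 g/mol, so wt% Si = 112.340/379.259 × 100 = 29.62%.
23.62 − 29.62 = -6.00 pp.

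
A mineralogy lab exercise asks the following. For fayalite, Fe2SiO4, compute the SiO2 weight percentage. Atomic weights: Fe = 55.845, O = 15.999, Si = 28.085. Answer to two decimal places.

Molar mass of Fe2SiO4 = 2×55.845 + 1×28.085 + 4×15.999 = 203.771 g/mol.
Each formula unit contains 1 Si, equivalent to 1/1 = 1.0000 mol SiO2.
M(SiO2) = 1×28.085 + 2×15.999 = 60.083 g/mol.
Mass of SiO2 per formula unit = 1.0000 × 60.083 = 60.083 g.
SiO2 wt% = 60.083 / 203.771 × 100 = 29.49%.

29.49 wt%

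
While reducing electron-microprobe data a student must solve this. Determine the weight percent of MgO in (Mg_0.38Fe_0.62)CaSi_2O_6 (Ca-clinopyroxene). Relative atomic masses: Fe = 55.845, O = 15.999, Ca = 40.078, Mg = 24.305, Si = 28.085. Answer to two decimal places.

M((Mg_0.38Fe_0.62)CaSi_2O_6) = 236.102 g/mol; M(MgO) = 40.304 g/mol.
Moles MgO per formula unit = 0.38 Mg ÷ 1 = 0.3800.
MgO fraction = (0.3800 × 40.304) / 236.102 = 15.316/236.102 = 0.0649.

6.49 wt%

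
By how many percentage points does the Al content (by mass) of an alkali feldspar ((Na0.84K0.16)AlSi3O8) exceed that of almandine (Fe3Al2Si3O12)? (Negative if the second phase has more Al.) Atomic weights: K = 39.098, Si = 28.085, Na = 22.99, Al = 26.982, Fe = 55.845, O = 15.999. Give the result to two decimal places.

-0.65 percentage points

First mineral: 26.982 g Al in 264.796 g formula = 10.19 wt% Al.
Second mineral: 53.964 g Al in 497.742 g formula = 10.84 wt% Al.
10.19% − 10.84% gives a difference of -0.65 percentage points.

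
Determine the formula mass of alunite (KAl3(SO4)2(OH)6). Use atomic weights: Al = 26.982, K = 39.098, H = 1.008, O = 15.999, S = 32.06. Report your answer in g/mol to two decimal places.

414.20 g/mol

M = 1*39.098 + 3*26.982 + 2*32.06 + 14*15.999 + 6*1.008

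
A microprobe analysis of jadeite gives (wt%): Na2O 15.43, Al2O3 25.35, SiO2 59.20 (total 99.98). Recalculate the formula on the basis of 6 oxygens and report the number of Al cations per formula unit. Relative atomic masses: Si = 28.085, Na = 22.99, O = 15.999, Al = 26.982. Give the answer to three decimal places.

1.006 Al apfu

Na2O (M=61.979): mol = 0.24896; Na = 0.49792, O = 0.24896.
Al2O3 (M=101.961): mol = 0.24862; Al = 0.49724, O = 0.74586.
SiO2 (M=60.083): mol = 0.98530; Si = 0.98530, O = 1.97060.
ΣO = 2.96542; factor = 6/ΣO = 2.02332.
Al apfu = 0.49724 × 2.02332 = 1.006.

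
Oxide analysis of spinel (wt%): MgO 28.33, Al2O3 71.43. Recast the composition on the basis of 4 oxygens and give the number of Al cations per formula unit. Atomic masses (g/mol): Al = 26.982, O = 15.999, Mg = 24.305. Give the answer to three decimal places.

1.998 Al apfu

MgO: 28.33/40.304 = 0.70291 mol → 0.70291 mol Mg, 0.70291 mol O.
Al2O3: 71.43/101.961 = 0.70056 mol → 1.40112 mol Al, 2.10168 mol O.
Total oxygen = 2.80459 mol. Normalization factor = 4/2.80459 = 1.42623.
Al per 4 O = 1.40112 × 1.42623 = 1.998.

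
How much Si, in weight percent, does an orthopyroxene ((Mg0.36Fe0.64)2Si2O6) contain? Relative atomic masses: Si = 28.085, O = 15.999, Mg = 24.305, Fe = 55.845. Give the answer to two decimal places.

Molar mass of (Mg0.36Fe0.64)2Si2O6: 0.72×24.305 + 1.28×55.845 + 2×28.085 + 6×15.999 = 241.145 g/mol.
Mass of Si per formula unit: 2 × 28.085 = 56.170 g.
Weight fraction Si = 56.170 / 241.145 = 0.2329.

23.29 weight percent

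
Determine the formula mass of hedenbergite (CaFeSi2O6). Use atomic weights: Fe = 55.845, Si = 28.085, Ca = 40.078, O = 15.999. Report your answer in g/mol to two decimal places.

248.09 g/mol

The formula mass is the sum 1(40.078) + 1(55.845) + 2(28.085) + 6(15.999).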